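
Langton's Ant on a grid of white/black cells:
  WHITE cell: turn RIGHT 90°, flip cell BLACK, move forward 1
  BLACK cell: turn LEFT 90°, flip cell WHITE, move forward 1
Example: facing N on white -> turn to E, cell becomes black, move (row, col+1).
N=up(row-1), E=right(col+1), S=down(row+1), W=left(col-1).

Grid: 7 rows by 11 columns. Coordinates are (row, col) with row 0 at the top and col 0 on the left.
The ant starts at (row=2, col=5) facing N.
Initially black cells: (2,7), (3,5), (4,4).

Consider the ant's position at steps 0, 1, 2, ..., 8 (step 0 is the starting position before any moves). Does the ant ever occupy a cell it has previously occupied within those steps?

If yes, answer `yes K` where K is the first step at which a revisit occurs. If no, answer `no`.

Answer: no

Derivation:
Step 1: on WHITE (2,5): turn R to E, flip to black, move to (2,6). |black|=4 — new cell
Step 2: on WHITE (2,6): turn R to S, flip to black, move to (3,6). |black|=5 — new cell
Step 3: on WHITE (3,6): turn R to W, flip to black, move to (3,5). |black|=6 — new cell
Step 4: on BLACK (3,5): turn L to S, flip to white, move to (4,5). |black|=5 — new cell
Step 5: on WHITE (4,5): turn R to W, flip to black, move to (4,4). |black|=6 — new cell
Step 6: on BLACK (4,4): turn L to S, flip to white, move to (5,4). |black|=5 — new cell
Step 7: on WHITE (5,4): turn R to W, flip to black, move to (5,3). |black|=6 — new cell
Step 8: on WHITE (5,3): turn R to N, flip to black, move to (4,3). |black|=7 — new cell
No revisit within 8 steps.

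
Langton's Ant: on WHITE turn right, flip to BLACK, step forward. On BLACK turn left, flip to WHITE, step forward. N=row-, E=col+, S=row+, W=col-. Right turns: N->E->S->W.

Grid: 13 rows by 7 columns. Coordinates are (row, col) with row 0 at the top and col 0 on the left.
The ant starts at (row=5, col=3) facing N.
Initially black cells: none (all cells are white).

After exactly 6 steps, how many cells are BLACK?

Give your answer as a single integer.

Answer: 4

Derivation:
Step 1: on WHITE (5,3): turn R to E, flip to black, move to (5,4). |black|=1
Step 2: on WHITE (5,4): turn R to S, flip to black, move to (6,4). |black|=2
Step 3: on WHITE (6,4): turn R to W, flip to black, move to (6,3). |black|=3
Step 4: on WHITE (6,3): turn R to N, flip to black, move to (5,3). |black|=4
Step 5: on BLACK (5,3): turn L to W, flip to white, move to (5,2). |black|=3
Step 6: on WHITE (5,2): turn R to N, flip to black, move to (4,2). |black|=4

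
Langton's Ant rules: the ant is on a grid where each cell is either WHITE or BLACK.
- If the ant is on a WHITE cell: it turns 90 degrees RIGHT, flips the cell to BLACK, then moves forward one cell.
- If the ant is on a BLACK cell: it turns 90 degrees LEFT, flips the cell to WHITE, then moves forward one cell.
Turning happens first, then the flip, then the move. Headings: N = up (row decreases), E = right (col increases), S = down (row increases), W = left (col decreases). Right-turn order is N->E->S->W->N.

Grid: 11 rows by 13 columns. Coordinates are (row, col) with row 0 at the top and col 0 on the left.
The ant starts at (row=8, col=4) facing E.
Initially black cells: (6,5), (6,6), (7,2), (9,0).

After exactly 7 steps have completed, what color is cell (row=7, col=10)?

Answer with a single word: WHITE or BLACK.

Answer: WHITE

Derivation:
Step 1: on WHITE (8,4): turn R to S, flip to black, move to (9,4). |black|=5
Step 2: on WHITE (9,4): turn R to W, flip to black, move to (9,3). |black|=6
Step 3: on WHITE (9,3): turn R to N, flip to black, move to (8,3). |black|=7
Step 4: on WHITE (8,3): turn R to E, flip to black, move to (8,4). |black|=8
Step 5: on BLACK (8,4): turn L to N, flip to white, move to (7,4). |black|=7
Step 6: on WHITE (7,4): turn R to E, flip to black, move to (7,5). |black|=8
Step 7: on WHITE (7,5): turn R to S, flip to black, move to (8,5). |black|=9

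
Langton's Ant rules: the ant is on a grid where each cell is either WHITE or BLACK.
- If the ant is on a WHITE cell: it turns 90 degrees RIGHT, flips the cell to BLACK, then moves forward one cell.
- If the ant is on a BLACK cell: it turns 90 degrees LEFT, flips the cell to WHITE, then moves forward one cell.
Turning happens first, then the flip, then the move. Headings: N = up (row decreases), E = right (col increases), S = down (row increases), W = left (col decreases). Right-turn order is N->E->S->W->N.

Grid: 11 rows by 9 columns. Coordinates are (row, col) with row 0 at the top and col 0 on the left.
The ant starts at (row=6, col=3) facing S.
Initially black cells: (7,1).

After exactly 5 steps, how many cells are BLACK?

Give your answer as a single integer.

Step 1: on WHITE (6,3): turn R to W, flip to black, move to (6,2). |black|=2
Step 2: on WHITE (6,2): turn R to N, flip to black, move to (5,2). |black|=3
Step 3: on WHITE (5,2): turn R to E, flip to black, move to (5,3). |black|=4
Step 4: on WHITE (5,3): turn R to S, flip to black, move to (6,3). |black|=5
Step 5: on BLACK (6,3): turn L to E, flip to white, move to (6,4). |black|=4

Answer: 4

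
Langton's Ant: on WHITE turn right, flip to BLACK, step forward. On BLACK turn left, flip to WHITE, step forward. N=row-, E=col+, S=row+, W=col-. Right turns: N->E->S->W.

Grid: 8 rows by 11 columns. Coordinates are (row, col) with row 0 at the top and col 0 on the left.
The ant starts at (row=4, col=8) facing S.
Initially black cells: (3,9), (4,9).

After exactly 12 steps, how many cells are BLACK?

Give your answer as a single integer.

Answer: 4

Derivation:
Step 1: on WHITE (4,8): turn R to W, flip to black, move to (4,7). |black|=3
Step 2: on WHITE (4,7): turn R to N, flip to black, move to (3,7). |black|=4
Step 3: on WHITE (3,7): turn R to E, flip to black, move to (3,8). |black|=5
Step 4: on WHITE (3,8): turn R to S, flip to black, move to (4,8). |black|=6
Step 5: on BLACK (4,8): turn L to E, flip to white, move to (4,9). |black|=5
Step 6: on BLACK (4,9): turn L to N, flip to white, move to (3,9). |black|=4
Step 7: on BLACK (3,9): turn L to W, flip to white, move to (3,8). |black|=3
Step 8: on BLACK (3,8): turn L to S, flip to white, move to (4,8). |black|=2
Step 9: on WHITE (4,8): turn R to W, flip to black, move to (4,7). |black|=3
Step 10: on BLACK (4,7): turn L to S, flip to white, move to (5,7). |black|=2
Step 11: on WHITE (5,7): turn R to W, flip to black, move to (5,6). |black|=3
Step 12: on WHITE (5,6): turn R to N, flip to black, move to (4,6). |black|=4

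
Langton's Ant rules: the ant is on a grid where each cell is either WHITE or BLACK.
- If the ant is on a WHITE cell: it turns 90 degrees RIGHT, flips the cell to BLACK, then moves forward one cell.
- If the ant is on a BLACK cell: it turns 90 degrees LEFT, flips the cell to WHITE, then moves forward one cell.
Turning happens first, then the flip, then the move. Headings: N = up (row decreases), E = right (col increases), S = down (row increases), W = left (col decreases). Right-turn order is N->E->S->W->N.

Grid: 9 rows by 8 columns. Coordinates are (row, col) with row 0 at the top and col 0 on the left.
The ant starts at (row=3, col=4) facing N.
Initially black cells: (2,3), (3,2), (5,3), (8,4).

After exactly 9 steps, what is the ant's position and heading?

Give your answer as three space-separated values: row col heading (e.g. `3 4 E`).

Step 1: on WHITE (3,4): turn R to E, flip to black, move to (3,5). |black|=5
Step 2: on WHITE (3,5): turn R to S, flip to black, move to (4,5). |black|=6
Step 3: on WHITE (4,5): turn R to W, flip to black, move to (4,4). |black|=7
Step 4: on WHITE (4,4): turn R to N, flip to black, move to (3,4). |black|=8
Step 5: on BLACK (3,4): turn L to W, flip to white, move to (3,3). |black|=7
Step 6: on WHITE (3,3): turn R to N, flip to black, move to (2,3). |black|=8
Step 7: on BLACK (2,3): turn L to W, flip to white, move to (2,2). |black|=7
Step 8: on WHITE (2,2): turn R to N, flip to black, move to (1,2). |black|=8
Step 9: on WHITE (1,2): turn R to E, flip to black, move to (1,3). |black|=9

Answer: 1 3 E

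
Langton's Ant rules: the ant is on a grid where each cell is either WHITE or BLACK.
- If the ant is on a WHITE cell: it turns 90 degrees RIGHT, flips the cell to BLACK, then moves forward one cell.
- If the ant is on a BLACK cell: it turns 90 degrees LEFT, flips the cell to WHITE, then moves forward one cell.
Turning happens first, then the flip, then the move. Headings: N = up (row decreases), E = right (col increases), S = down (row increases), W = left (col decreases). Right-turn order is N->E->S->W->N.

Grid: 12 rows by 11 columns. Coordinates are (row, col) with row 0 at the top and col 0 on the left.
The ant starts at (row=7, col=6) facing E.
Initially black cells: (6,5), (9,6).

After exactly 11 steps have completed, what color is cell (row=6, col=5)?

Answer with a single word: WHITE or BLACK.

Answer: WHITE

Derivation:
Step 1: on WHITE (7,6): turn R to S, flip to black, move to (8,6). |black|=3
Step 2: on WHITE (8,6): turn R to W, flip to black, move to (8,5). |black|=4
Step 3: on WHITE (8,5): turn R to N, flip to black, move to (7,5). |black|=5
Step 4: on WHITE (7,5): turn R to E, flip to black, move to (7,6). |black|=6
Step 5: on BLACK (7,6): turn L to N, flip to white, move to (6,6). |black|=5
Step 6: on WHITE (6,6): turn R to E, flip to black, move to (6,7). |black|=6
Step 7: on WHITE (6,7): turn R to S, flip to black, move to (7,7). |black|=7
Step 8: on WHITE (7,7): turn R to W, flip to black, move to (7,6). |black|=8
Step 9: on WHITE (7,6): turn R to N, flip to black, move to (6,6). |black|=9
Step 10: on BLACK (6,6): turn L to W, flip to white, move to (6,5). |black|=8
Step 11: on BLACK (6,5): turn L to S, flip to white, move to (7,5). |black|=7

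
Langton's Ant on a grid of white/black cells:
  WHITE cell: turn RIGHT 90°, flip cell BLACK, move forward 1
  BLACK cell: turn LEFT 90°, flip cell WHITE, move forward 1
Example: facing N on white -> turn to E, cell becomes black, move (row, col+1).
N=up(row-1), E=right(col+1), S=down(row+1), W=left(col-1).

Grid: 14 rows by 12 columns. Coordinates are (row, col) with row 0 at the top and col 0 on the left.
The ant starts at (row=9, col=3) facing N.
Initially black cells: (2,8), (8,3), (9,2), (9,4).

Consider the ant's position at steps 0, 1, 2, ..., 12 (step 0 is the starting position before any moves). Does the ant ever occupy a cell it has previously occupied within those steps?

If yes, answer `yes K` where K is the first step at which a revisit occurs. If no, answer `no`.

Answer: yes 5

Derivation:
Step 1: on WHITE (9,3): turn R to E, flip to black, move to (9,4). |black|=5 — new cell
Step 2: on BLACK (9,4): turn L to N, flip to white, move to (8,4). |black|=4 — new cell
Step 3: on WHITE (8,4): turn R to E, flip to black, move to (8,5). |black|=5 — new cell
Step 4: on WHITE (8,5): turn R to S, flip to black, move to (9,5). |black|=6 — new cell
Step 5: on WHITE (9,5): turn R to W, flip to black, move to (9,4). |black|=7 — REVISIT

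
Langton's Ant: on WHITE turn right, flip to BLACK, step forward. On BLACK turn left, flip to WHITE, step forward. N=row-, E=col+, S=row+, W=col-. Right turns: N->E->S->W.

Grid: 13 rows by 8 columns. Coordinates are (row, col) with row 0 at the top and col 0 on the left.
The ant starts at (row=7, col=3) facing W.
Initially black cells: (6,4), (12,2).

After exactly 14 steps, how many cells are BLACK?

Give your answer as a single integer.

Answer: 8

Derivation:
Step 1: on WHITE (7,3): turn R to N, flip to black, move to (6,3). |black|=3
Step 2: on WHITE (6,3): turn R to E, flip to black, move to (6,4). |black|=4
Step 3: on BLACK (6,4): turn L to N, flip to white, move to (5,4). |black|=3
Step 4: on WHITE (5,4): turn R to E, flip to black, move to (5,5). |black|=4
Step 5: on WHITE (5,5): turn R to S, flip to black, move to (6,5). |black|=5
Step 6: on WHITE (6,5): turn R to W, flip to black, move to (6,4). |black|=6
Step 7: on WHITE (6,4): turn R to N, flip to black, move to (5,4). |black|=7
Step 8: on BLACK (5,4): turn L to W, flip to white, move to (5,3). |black|=6
Step 9: on WHITE (5,3): turn R to N, flip to black, move to (4,3). |black|=7
Step 10: on WHITE (4,3): turn R to E, flip to black, move to (4,4). |black|=8
Step 11: on WHITE (4,4): turn R to S, flip to black, move to (5,4). |black|=9
Step 12: on WHITE (5,4): turn R to W, flip to black, move to (5,3). |black|=10
Step 13: on BLACK (5,3): turn L to S, flip to white, move to (6,3). |black|=9
Step 14: on BLACK (6,3): turn L to E, flip to white, move to (6,4). |black|=8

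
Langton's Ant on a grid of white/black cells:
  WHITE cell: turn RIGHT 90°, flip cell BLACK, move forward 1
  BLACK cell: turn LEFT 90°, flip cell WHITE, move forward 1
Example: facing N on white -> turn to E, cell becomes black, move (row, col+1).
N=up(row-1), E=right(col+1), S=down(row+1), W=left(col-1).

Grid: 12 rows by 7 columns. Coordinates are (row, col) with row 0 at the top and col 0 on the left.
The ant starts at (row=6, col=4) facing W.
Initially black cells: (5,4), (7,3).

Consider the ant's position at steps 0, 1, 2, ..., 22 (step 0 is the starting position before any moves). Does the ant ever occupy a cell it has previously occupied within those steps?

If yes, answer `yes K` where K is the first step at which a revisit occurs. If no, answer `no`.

Step 1: on WHITE (6,4): turn R to N, flip to black, move to (5,4). |black|=3 — new cell
Step 2: on BLACK (5,4): turn L to W, flip to white, move to (5,3). |black|=2 — new cell
Step 3: on WHITE (5,3): turn R to N, flip to black, move to (4,3). |black|=3 — new cell
Step 4: on WHITE (4,3): turn R to E, flip to black, move to (4,4). |black|=4 — new cell
Step 5: on WHITE (4,4): turn R to S, flip to black, move to (5,4). |black|=5 — REVISIT

Answer: yes 5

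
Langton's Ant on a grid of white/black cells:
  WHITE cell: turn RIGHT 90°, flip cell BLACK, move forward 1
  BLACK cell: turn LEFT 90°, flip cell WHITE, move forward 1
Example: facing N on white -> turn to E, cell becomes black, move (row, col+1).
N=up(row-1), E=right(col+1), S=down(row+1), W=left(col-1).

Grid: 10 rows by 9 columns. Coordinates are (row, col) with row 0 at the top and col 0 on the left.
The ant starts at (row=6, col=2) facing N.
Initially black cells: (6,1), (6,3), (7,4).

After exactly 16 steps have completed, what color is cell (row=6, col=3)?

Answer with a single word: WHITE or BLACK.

Step 1: on WHITE (6,2): turn R to E, flip to black, move to (6,3). |black|=4
Step 2: on BLACK (6,3): turn L to N, flip to white, move to (5,3). |black|=3
Step 3: on WHITE (5,3): turn R to E, flip to black, move to (5,4). |black|=4
Step 4: on WHITE (5,4): turn R to S, flip to black, move to (6,4). |black|=5
Step 5: on WHITE (6,4): turn R to W, flip to black, move to (6,3). |black|=6
Step 6: on WHITE (6,3): turn R to N, flip to black, move to (5,3). |black|=7
Step 7: on BLACK (5,3): turn L to W, flip to white, move to (5,2). |black|=6
Step 8: on WHITE (5,2): turn R to N, flip to black, move to (4,2). |black|=7
Step 9: on WHITE (4,2): turn R to E, flip to black, move to (4,3). |black|=8
Step 10: on WHITE (4,3): turn R to S, flip to black, move to (5,3). |black|=9
Step 11: on WHITE (5,3): turn R to W, flip to black, move to (5,2). |black|=10
Step 12: on BLACK (5,2): turn L to S, flip to white, move to (6,2). |black|=9
Step 13: on BLACK (6,2): turn L to E, flip to white, move to (6,3). |black|=8
Step 14: on BLACK (6,3): turn L to N, flip to white, move to (5,3). |black|=7
Step 15: on BLACK (5,3): turn L to W, flip to white, move to (5,2). |black|=6
Step 16: on WHITE (5,2): turn R to N, flip to black, move to (4,2). |black|=7

Answer: WHITE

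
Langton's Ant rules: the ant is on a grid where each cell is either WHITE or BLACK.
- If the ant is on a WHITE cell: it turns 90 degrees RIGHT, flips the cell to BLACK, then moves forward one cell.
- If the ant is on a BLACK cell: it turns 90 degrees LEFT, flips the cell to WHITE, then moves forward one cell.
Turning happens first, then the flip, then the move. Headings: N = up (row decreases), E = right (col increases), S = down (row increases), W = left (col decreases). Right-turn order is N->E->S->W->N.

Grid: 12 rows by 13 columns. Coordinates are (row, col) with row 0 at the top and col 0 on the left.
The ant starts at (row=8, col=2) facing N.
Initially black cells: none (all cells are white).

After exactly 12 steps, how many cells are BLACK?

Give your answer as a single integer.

Step 1: on WHITE (8,2): turn R to E, flip to black, move to (8,3). |black|=1
Step 2: on WHITE (8,3): turn R to S, flip to black, move to (9,3). |black|=2
Step 3: on WHITE (9,3): turn R to W, flip to black, move to (9,2). |black|=3
Step 4: on WHITE (9,2): turn R to N, flip to black, move to (8,2). |black|=4
Step 5: on BLACK (8,2): turn L to W, flip to white, move to (8,1). |black|=3
Step 6: on WHITE (8,1): turn R to N, flip to black, move to (7,1). |black|=4
Step 7: on WHITE (7,1): turn R to E, flip to black, move to (7,2). |black|=5
Step 8: on WHITE (7,2): turn R to S, flip to black, move to (8,2). |black|=6
Step 9: on WHITE (8,2): turn R to W, flip to black, move to (8,1). |black|=7
Step 10: on BLACK (8,1): turn L to S, flip to white, move to (9,1). |black|=6
Step 11: on WHITE (9,1): turn R to W, flip to black, move to (9,0). |black|=7
Step 12: on WHITE (9,0): turn R to N, flip to black, move to (8,0). |black|=8

Answer: 8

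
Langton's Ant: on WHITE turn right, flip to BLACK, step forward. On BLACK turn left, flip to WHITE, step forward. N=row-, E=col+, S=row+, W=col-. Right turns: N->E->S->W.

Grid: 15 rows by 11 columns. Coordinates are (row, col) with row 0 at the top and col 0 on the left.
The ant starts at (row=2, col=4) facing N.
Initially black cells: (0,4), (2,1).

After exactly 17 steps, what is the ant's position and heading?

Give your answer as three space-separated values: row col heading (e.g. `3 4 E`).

Step 1: on WHITE (2,4): turn R to E, flip to black, move to (2,5). |black|=3
Step 2: on WHITE (2,5): turn R to S, flip to black, move to (3,5). |black|=4
Step 3: on WHITE (3,5): turn R to W, flip to black, move to (3,4). |black|=5
Step 4: on WHITE (3,4): turn R to N, flip to black, move to (2,4). |black|=6
Step 5: on BLACK (2,4): turn L to W, flip to white, move to (2,3). |black|=5
Step 6: on WHITE (2,3): turn R to N, flip to black, move to (1,3). |black|=6
Step 7: on WHITE (1,3): turn R to E, flip to black, move to (1,4). |black|=7
Step 8: on WHITE (1,4): turn R to S, flip to black, move to (2,4). |black|=8
Step 9: on WHITE (2,4): turn R to W, flip to black, move to (2,3). |black|=9
Step 10: on BLACK (2,3): turn L to S, flip to white, move to (3,3). |black|=8
Step 11: on WHITE (3,3): turn R to W, flip to black, move to (3,2). |black|=9
Step 12: on WHITE (3,2): turn R to N, flip to black, move to (2,2). |black|=10
Step 13: on WHITE (2,2): turn R to E, flip to black, move to (2,3). |black|=11
Step 14: on WHITE (2,3): turn R to S, flip to black, move to (3,3). |black|=12
Step 15: on BLACK (3,3): turn L to E, flip to white, move to (3,4). |black|=11
Step 16: on BLACK (3,4): turn L to N, flip to white, move to (2,4). |black|=10
Step 17: on BLACK (2,4): turn L to W, flip to white, move to (2,3). |black|=9

Answer: 2 3 W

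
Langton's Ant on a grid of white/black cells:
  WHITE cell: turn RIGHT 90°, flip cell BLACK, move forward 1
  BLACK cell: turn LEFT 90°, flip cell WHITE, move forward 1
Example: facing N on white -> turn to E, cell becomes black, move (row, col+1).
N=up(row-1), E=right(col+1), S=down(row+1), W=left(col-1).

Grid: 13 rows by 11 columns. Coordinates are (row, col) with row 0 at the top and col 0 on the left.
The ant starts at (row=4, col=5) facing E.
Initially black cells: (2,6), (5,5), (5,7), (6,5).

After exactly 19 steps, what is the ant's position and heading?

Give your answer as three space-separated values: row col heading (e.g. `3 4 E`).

Step 1: on WHITE (4,5): turn R to S, flip to black, move to (5,5). |black|=5
Step 2: on BLACK (5,5): turn L to E, flip to white, move to (5,6). |black|=4
Step 3: on WHITE (5,6): turn R to S, flip to black, move to (6,6). |black|=5
Step 4: on WHITE (6,6): turn R to W, flip to black, move to (6,5). |black|=6
Step 5: on BLACK (6,5): turn L to S, flip to white, move to (7,5). |black|=5
Step 6: on WHITE (7,5): turn R to W, flip to black, move to (7,4). |black|=6
Step 7: on WHITE (7,4): turn R to N, flip to black, move to (6,4). |black|=7
Step 8: on WHITE (6,4): turn R to E, flip to black, move to (6,5). |black|=8
Step 9: on WHITE (6,5): turn R to S, flip to black, move to (7,5). |black|=9
Step 10: on BLACK (7,5): turn L to E, flip to white, move to (7,6). |black|=8
Step 11: on WHITE (7,6): turn R to S, flip to black, move to (8,6). |black|=9
Step 12: on WHITE (8,6): turn R to W, flip to black, move to (8,5). |black|=10
Step 13: on WHITE (8,5): turn R to N, flip to black, move to (7,5). |black|=11
Step 14: on WHITE (7,5): turn R to E, flip to black, move to (7,6). |black|=12
Step 15: on BLACK (7,6): turn L to N, flip to white, move to (6,6). |black|=11
Step 16: on BLACK (6,6): turn L to W, flip to white, move to (6,5). |black|=10
Step 17: on BLACK (6,5): turn L to S, flip to white, move to (7,5). |black|=9
Step 18: on BLACK (7,5): turn L to E, flip to white, move to (7,6). |black|=8
Step 19: on WHITE (7,6): turn R to S, flip to black, move to (8,6). |black|=9

Answer: 8 6 S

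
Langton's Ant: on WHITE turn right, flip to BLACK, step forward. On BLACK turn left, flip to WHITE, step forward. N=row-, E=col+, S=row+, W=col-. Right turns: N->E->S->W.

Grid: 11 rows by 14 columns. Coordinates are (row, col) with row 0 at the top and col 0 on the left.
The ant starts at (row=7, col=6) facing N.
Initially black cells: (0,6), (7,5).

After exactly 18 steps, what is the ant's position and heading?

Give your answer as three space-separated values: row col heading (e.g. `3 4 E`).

Answer: 6 7 N

Derivation:
Step 1: on WHITE (7,6): turn R to E, flip to black, move to (7,7). |black|=3
Step 2: on WHITE (7,7): turn R to S, flip to black, move to (8,7). |black|=4
Step 3: on WHITE (8,7): turn R to W, flip to black, move to (8,6). |black|=5
Step 4: on WHITE (8,6): turn R to N, flip to black, move to (7,6). |black|=6
Step 5: on BLACK (7,6): turn L to W, flip to white, move to (7,5). |black|=5
Step 6: on BLACK (7,5): turn L to S, flip to white, move to (8,5). |black|=4
Step 7: on WHITE (8,5): turn R to W, flip to black, move to (8,4). |black|=5
Step 8: on WHITE (8,4): turn R to N, flip to black, move to (7,4). |black|=6
Step 9: on WHITE (7,4): turn R to E, flip to black, move to (7,5). |black|=7
Step 10: on WHITE (7,5): turn R to S, flip to black, move to (8,5). |black|=8
Step 11: on BLACK (8,5): turn L to E, flip to white, move to (8,6). |black|=7
Step 12: on BLACK (8,6): turn L to N, flip to white, move to (7,6). |black|=6
Step 13: on WHITE (7,6): turn R to E, flip to black, move to (7,7). |black|=7
Step 14: on BLACK (7,7): turn L to N, flip to white, move to (6,7). |black|=6
Step 15: on WHITE (6,7): turn R to E, flip to black, move to (6,8). |black|=7
Step 16: on WHITE (6,8): turn R to S, flip to black, move to (7,8). |black|=8
Step 17: on WHITE (7,8): turn R to W, flip to black, move to (7,7). |black|=9
Step 18: on WHITE (7,7): turn R to N, flip to black, move to (6,7). |black|=10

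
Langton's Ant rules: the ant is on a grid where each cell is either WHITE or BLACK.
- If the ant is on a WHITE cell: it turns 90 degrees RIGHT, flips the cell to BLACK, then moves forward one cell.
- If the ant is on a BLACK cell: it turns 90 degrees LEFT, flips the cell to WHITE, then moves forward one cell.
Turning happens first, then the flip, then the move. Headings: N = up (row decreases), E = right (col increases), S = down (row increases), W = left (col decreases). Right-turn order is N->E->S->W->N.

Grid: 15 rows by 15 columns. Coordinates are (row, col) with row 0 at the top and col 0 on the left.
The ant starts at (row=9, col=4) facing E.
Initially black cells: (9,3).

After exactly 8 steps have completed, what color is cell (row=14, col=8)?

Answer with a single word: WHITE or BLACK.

Step 1: on WHITE (9,4): turn R to S, flip to black, move to (10,4). |black|=2
Step 2: on WHITE (10,4): turn R to W, flip to black, move to (10,3). |black|=3
Step 3: on WHITE (10,3): turn R to N, flip to black, move to (9,3). |black|=4
Step 4: on BLACK (9,3): turn L to W, flip to white, move to (9,2). |black|=3
Step 5: on WHITE (9,2): turn R to N, flip to black, move to (8,2). |black|=4
Step 6: on WHITE (8,2): turn R to E, flip to black, move to (8,3). |black|=5
Step 7: on WHITE (8,3): turn R to S, flip to black, move to (9,3). |black|=6
Step 8: on WHITE (9,3): turn R to W, flip to black, move to (9,2). |black|=7

Answer: WHITE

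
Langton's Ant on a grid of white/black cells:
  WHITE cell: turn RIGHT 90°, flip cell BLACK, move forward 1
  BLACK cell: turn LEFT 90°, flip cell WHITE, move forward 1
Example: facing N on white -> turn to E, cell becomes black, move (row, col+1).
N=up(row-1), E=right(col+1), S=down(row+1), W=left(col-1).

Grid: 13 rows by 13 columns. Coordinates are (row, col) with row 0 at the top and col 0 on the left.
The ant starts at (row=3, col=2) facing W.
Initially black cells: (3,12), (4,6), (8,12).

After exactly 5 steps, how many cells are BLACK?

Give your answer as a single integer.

Step 1: on WHITE (3,2): turn R to N, flip to black, move to (2,2). |black|=4
Step 2: on WHITE (2,2): turn R to E, flip to black, move to (2,3). |black|=5
Step 3: on WHITE (2,3): turn R to S, flip to black, move to (3,3). |black|=6
Step 4: on WHITE (3,3): turn R to W, flip to black, move to (3,2). |black|=7
Step 5: on BLACK (3,2): turn L to S, flip to white, move to (4,2). |black|=6

Answer: 6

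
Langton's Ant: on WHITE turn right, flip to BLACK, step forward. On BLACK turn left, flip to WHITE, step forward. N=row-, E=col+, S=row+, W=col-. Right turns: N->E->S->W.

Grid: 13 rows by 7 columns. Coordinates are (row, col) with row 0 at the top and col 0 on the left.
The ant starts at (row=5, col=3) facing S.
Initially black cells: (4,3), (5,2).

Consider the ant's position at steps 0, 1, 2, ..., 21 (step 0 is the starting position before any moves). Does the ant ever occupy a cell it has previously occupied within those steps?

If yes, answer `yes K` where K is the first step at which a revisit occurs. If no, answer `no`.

Step 1: on WHITE (5,3): turn R to W, flip to black, move to (5,2). |black|=3 — new cell
Step 2: on BLACK (5,2): turn L to S, flip to white, move to (6,2). |black|=2 — new cell
Step 3: on WHITE (6,2): turn R to W, flip to black, move to (6,1). |black|=3 — new cell
Step 4: on WHITE (6,1): turn R to N, flip to black, move to (5,1). |black|=4 — new cell
Step 5: on WHITE (5,1): turn R to E, flip to black, move to (5,2). |black|=5 — REVISIT

Answer: yes 5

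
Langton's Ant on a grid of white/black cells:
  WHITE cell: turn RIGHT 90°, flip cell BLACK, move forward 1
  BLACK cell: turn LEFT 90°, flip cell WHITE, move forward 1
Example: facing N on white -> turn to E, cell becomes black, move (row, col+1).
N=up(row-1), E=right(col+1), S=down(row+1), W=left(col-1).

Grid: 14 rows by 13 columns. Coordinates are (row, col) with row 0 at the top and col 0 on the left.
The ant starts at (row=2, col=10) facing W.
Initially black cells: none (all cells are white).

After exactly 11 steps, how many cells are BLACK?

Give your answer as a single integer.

Step 1: on WHITE (2,10): turn R to N, flip to black, move to (1,10). |black|=1
Step 2: on WHITE (1,10): turn R to E, flip to black, move to (1,11). |black|=2
Step 3: on WHITE (1,11): turn R to S, flip to black, move to (2,11). |black|=3
Step 4: on WHITE (2,11): turn R to W, flip to black, move to (2,10). |black|=4
Step 5: on BLACK (2,10): turn L to S, flip to white, move to (3,10). |black|=3
Step 6: on WHITE (3,10): turn R to W, flip to black, move to (3,9). |black|=4
Step 7: on WHITE (3,9): turn R to N, flip to black, move to (2,9). |black|=5
Step 8: on WHITE (2,9): turn R to E, flip to black, move to (2,10). |black|=6
Step 9: on WHITE (2,10): turn R to S, flip to black, move to (3,10). |black|=7
Step 10: on BLACK (3,10): turn L to E, flip to white, move to (3,11). |black|=6
Step 11: on WHITE (3,11): turn R to S, flip to black, move to (4,11). |black|=7

Answer: 7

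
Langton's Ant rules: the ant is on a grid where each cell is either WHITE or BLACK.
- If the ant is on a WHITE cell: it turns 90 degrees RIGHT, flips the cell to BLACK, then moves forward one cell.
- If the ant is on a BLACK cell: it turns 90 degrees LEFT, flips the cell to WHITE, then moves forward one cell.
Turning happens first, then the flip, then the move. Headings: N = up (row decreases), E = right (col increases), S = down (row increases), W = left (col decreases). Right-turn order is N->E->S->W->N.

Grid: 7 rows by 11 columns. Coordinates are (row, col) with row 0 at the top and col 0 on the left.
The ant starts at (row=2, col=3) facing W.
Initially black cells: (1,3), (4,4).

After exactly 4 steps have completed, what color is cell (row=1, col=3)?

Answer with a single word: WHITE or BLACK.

Answer: WHITE

Derivation:
Step 1: on WHITE (2,3): turn R to N, flip to black, move to (1,3). |black|=3
Step 2: on BLACK (1,3): turn L to W, flip to white, move to (1,2). |black|=2
Step 3: on WHITE (1,2): turn R to N, flip to black, move to (0,2). |black|=3
Step 4: on WHITE (0,2): turn R to E, flip to black, move to (0,3). |black|=4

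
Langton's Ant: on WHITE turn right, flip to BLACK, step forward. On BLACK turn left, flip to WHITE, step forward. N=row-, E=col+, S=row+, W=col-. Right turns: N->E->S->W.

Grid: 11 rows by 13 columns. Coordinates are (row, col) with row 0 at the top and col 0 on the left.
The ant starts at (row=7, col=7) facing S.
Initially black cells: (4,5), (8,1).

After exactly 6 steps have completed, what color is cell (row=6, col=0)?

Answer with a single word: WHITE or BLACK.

Step 1: on WHITE (7,7): turn R to W, flip to black, move to (7,6). |black|=3
Step 2: on WHITE (7,6): turn R to N, flip to black, move to (6,6). |black|=4
Step 3: on WHITE (6,6): turn R to E, flip to black, move to (6,7). |black|=5
Step 4: on WHITE (6,7): turn R to S, flip to black, move to (7,7). |black|=6
Step 5: on BLACK (7,7): turn L to E, flip to white, move to (7,8). |black|=5
Step 6: on WHITE (7,8): turn R to S, flip to black, move to (8,8). |black|=6

Answer: WHITE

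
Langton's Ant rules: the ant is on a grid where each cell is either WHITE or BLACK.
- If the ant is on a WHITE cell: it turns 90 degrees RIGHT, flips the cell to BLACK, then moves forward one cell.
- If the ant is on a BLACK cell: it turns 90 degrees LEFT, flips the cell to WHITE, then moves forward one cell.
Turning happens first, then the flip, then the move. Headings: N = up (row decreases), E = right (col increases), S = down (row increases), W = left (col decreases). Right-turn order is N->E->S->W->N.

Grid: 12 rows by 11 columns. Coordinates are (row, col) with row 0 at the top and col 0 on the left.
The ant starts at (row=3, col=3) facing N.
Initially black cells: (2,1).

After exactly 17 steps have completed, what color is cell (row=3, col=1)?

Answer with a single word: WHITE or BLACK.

Step 1: on WHITE (3,3): turn R to E, flip to black, move to (3,4). |black|=2
Step 2: on WHITE (3,4): turn R to S, flip to black, move to (4,4). |black|=3
Step 3: on WHITE (4,4): turn R to W, flip to black, move to (4,3). |black|=4
Step 4: on WHITE (4,3): turn R to N, flip to black, move to (3,3). |black|=5
Step 5: on BLACK (3,3): turn L to W, flip to white, move to (3,2). |black|=4
Step 6: on WHITE (3,2): turn R to N, flip to black, move to (2,2). |black|=5
Step 7: on WHITE (2,2): turn R to E, flip to black, move to (2,3). |black|=6
Step 8: on WHITE (2,3): turn R to S, flip to black, move to (3,3). |black|=7
Step 9: on WHITE (3,3): turn R to W, flip to black, move to (3,2). |black|=8
Step 10: on BLACK (3,2): turn L to S, flip to white, move to (4,2). |black|=7
Step 11: on WHITE (4,2): turn R to W, flip to black, move to (4,1). |black|=8
Step 12: on WHITE (4,1): turn R to N, flip to black, move to (3,1). |black|=9
Step 13: on WHITE (3,1): turn R to E, flip to black, move to (3,2). |black|=10
Step 14: on WHITE (3,2): turn R to S, flip to black, move to (4,2). |black|=11
Step 15: on BLACK (4,2): turn L to E, flip to white, move to (4,3). |black|=10
Step 16: on BLACK (4,3): turn L to N, flip to white, move to (3,3). |black|=9
Step 17: on BLACK (3,3): turn L to W, flip to white, move to (3,2). |black|=8

Answer: BLACK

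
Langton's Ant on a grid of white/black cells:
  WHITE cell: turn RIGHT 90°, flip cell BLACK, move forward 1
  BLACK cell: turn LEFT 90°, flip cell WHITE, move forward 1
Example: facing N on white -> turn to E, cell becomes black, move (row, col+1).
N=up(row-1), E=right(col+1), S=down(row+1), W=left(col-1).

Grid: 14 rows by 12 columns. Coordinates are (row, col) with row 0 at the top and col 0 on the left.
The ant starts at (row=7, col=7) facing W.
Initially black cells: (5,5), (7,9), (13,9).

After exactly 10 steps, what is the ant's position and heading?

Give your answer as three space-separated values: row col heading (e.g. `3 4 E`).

Step 1: on WHITE (7,7): turn R to N, flip to black, move to (6,7). |black|=4
Step 2: on WHITE (6,7): turn R to E, flip to black, move to (6,8). |black|=5
Step 3: on WHITE (6,8): turn R to S, flip to black, move to (7,8). |black|=6
Step 4: on WHITE (7,8): turn R to W, flip to black, move to (7,7). |black|=7
Step 5: on BLACK (7,7): turn L to S, flip to white, move to (8,7). |black|=6
Step 6: on WHITE (8,7): turn R to W, flip to black, move to (8,6). |black|=7
Step 7: on WHITE (8,6): turn R to N, flip to black, move to (7,6). |black|=8
Step 8: on WHITE (7,6): turn R to E, flip to black, move to (7,7). |black|=9
Step 9: on WHITE (7,7): turn R to S, flip to black, move to (8,7). |black|=10
Step 10: on BLACK (8,7): turn L to E, flip to white, move to (8,8). |black|=9

Answer: 8 8 E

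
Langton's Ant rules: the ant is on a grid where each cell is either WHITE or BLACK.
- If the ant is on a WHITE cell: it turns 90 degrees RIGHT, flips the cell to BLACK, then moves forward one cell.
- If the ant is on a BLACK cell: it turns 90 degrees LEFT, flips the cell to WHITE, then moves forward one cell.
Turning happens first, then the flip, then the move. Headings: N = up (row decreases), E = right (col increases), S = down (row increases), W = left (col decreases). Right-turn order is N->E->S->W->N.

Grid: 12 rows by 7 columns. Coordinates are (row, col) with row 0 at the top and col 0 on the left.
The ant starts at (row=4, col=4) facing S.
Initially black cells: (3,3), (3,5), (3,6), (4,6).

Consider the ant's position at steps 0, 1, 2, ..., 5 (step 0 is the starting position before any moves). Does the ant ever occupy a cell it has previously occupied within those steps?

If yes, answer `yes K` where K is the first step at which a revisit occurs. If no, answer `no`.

Step 1: on WHITE (4,4): turn R to W, flip to black, move to (4,3). |black|=5 — new cell
Step 2: on WHITE (4,3): turn R to N, flip to black, move to (3,3). |black|=6 — new cell
Step 3: on BLACK (3,3): turn L to W, flip to white, move to (3,2). |black|=5 — new cell
Step 4: on WHITE (3,2): turn R to N, flip to black, move to (2,2). |black|=6 — new cell
Step 5: on WHITE (2,2): turn R to E, flip to black, move to (2,3). |black|=7 — new cell
No revisit within 5 steps.

Answer: no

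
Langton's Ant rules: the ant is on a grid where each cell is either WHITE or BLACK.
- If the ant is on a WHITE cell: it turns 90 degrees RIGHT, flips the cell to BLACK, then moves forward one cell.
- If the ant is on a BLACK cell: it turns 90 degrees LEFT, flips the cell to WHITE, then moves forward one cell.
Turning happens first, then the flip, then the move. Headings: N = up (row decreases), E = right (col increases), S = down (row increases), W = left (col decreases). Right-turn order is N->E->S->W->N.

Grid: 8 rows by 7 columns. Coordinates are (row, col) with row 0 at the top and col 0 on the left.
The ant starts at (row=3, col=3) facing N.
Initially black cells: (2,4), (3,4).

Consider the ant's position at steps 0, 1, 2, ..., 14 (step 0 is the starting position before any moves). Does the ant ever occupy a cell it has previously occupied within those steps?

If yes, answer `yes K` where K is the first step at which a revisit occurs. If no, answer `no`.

Answer: yes 6

Derivation:
Step 1: on WHITE (3,3): turn R to E, flip to black, move to (3,4). |black|=3 — new cell
Step 2: on BLACK (3,4): turn L to N, flip to white, move to (2,4). |black|=2 — new cell
Step 3: on BLACK (2,4): turn L to W, flip to white, move to (2,3). |black|=1 — new cell
Step 4: on WHITE (2,3): turn R to N, flip to black, move to (1,3). |black|=2 — new cell
Step 5: on WHITE (1,3): turn R to E, flip to black, move to (1,4). |black|=3 — new cell
Step 6: on WHITE (1,4): turn R to S, flip to black, move to (2,4). |black|=4 — REVISIT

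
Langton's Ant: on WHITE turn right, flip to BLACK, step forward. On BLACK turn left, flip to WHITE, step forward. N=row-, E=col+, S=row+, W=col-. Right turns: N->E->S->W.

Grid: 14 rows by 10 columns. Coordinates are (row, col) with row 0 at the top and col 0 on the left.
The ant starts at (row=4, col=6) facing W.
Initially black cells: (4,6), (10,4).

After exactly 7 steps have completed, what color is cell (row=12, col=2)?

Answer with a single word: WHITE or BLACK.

Step 1: on BLACK (4,6): turn L to S, flip to white, move to (5,6). |black|=1
Step 2: on WHITE (5,6): turn R to W, flip to black, move to (5,5). |black|=2
Step 3: on WHITE (5,5): turn R to N, flip to black, move to (4,5). |black|=3
Step 4: on WHITE (4,5): turn R to E, flip to black, move to (4,6). |black|=4
Step 5: on WHITE (4,6): turn R to S, flip to black, move to (5,6). |black|=5
Step 6: on BLACK (5,6): turn L to E, flip to white, move to (5,7). |black|=4
Step 7: on WHITE (5,7): turn R to S, flip to black, move to (6,7). |black|=5

Answer: WHITE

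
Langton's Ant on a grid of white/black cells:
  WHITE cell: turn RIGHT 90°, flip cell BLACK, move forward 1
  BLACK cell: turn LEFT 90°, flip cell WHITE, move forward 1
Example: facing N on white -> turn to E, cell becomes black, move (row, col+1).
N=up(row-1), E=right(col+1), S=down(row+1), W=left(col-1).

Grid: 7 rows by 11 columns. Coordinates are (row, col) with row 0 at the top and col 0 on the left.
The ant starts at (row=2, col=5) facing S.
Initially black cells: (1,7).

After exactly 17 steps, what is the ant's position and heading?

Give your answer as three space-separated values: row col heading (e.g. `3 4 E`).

Answer: 0 6 W

Derivation:
Step 1: on WHITE (2,5): turn R to W, flip to black, move to (2,4). |black|=2
Step 2: on WHITE (2,4): turn R to N, flip to black, move to (1,4). |black|=3
Step 3: on WHITE (1,4): turn R to E, flip to black, move to (1,5). |black|=4
Step 4: on WHITE (1,5): turn R to S, flip to black, move to (2,5). |black|=5
Step 5: on BLACK (2,5): turn L to E, flip to white, move to (2,6). |black|=4
Step 6: on WHITE (2,6): turn R to S, flip to black, move to (3,6). |black|=5
Step 7: on WHITE (3,6): turn R to W, flip to black, move to (3,5). |black|=6
Step 8: on WHITE (3,5): turn R to N, flip to black, move to (2,5). |black|=7
Step 9: on WHITE (2,5): turn R to E, flip to black, move to (2,6). |black|=8
Step 10: on BLACK (2,6): turn L to N, flip to white, move to (1,6). |black|=7
Step 11: on WHITE (1,6): turn R to E, flip to black, move to (1,7). |black|=8
Step 12: on BLACK (1,7): turn L to N, flip to white, move to (0,7). |black|=7
Step 13: on WHITE (0,7): turn R to E, flip to black, move to (0,8). |black|=8
Step 14: on WHITE (0,8): turn R to S, flip to black, move to (1,8). |black|=9
Step 15: on WHITE (1,8): turn R to W, flip to black, move to (1,7). |black|=10
Step 16: on WHITE (1,7): turn R to N, flip to black, move to (0,7). |black|=11
Step 17: on BLACK (0,7): turn L to W, flip to white, move to (0,6). |black|=10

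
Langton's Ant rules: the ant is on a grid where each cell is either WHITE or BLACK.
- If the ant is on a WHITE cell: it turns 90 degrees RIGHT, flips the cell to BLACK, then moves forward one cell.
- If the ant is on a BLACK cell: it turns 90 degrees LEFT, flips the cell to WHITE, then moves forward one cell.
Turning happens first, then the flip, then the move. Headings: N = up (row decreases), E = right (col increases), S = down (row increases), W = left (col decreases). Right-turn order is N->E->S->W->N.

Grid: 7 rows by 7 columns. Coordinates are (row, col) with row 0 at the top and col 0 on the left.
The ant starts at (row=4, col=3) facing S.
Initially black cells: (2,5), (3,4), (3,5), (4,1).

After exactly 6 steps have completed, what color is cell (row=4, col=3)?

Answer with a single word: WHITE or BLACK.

Answer: WHITE

Derivation:
Step 1: on WHITE (4,3): turn R to W, flip to black, move to (4,2). |black|=5
Step 2: on WHITE (4,2): turn R to N, flip to black, move to (3,2). |black|=6
Step 3: on WHITE (3,2): turn R to E, flip to black, move to (3,3). |black|=7
Step 4: on WHITE (3,3): turn R to S, flip to black, move to (4,3). |black|=8
Step 5: on BLACK (4,3): turn L to E, flip to white, move to (4,4). |black|=7
Step 6: on WHITE (4,4): turn R to S, flip to black, move to (5,4). |black|=8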